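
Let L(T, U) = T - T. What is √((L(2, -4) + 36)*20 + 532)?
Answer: 2*√313 ≈ 35.384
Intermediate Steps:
L(T, U) = 0
√((L(2, -4) + 36)*20 + 532) = √((0 + 36)*20 + 532) = √(36*20 + 532) = √(720 + 532) = √1252 = 2*√313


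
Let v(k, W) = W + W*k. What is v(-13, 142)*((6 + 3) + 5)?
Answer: -23856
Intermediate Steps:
v(-13, 142)*((6 + 3) + 5) = (142*(1 - 13))*((6 + 3) + 5) = (142*(-12))*(9 + 5) = -1704*14 = -23856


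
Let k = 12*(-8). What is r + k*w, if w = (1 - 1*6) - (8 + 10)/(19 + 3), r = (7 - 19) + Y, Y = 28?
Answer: 6320/11 ≈ 574.54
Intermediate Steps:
r = 16 (r = (7 - 19) + 28 = -12 + 28 = 16)
k = -96
w = -64/11 (w = (1 - 6) - 18/22 = -5 - 18/22 = -5 - 1*9/11 = -5 - 9/11 = -64/11 ≈ -5.8182)
r + k*w = 16 - 96*(-64/11) = 16 + 6144/11 = 6320/11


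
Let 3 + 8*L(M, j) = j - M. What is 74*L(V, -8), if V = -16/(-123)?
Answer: -50653/492 ≈ -102.95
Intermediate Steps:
V = 16/123 (V = -16*(-1/123) = 16/123 ≈ 0.13008)
L(M, j) = -3/8 - M/8 + j/8 (L(M, j) = -3/8 + (j - M)/8 = -3/8 + (-M/8 + j/8) = -3/8 - M/8 + j/8)
74*L(V, -8) = 74*(-3/8 - ⅛*16/123 + (⅛)*(-8)) = 74*(-3/8 - 2/123 - 1) = 74*(-1369/984) = -50653/492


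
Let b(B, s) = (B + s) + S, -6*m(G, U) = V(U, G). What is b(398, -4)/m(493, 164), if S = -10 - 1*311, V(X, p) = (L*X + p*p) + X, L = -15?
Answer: -146/80251 ≈ -0.0018193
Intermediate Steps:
V(X, p) = p² - 14*X (V(X, p) = (-15*X + p*p) + X = (-15*X + p²) + X = (p² - 15*X) + X = p² - 14*X)
m(G, U) = -G²/6 + 7*U/3 (m(G, U) = -(G² - 14*U)/6 = -G²/6 + 7*U/3)
S = -321 (S = -10 - 311 = -321)
b(B, s) = -321 + B + s (b(B, s) = (B + s) - 321 = -321 + B + s)
b(398, -4)/m(493, 164) = (-321 + 398 - 4)/(-⅙*493² + (7/3)*164) = 73/(-⅙*243049 + 1148/3) = 73/(-243049/6 + 1148/3) = 73/(-80251/2) = 73*(-2/80251) = -146/80251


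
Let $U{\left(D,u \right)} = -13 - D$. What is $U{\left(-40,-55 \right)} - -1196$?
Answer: $1223$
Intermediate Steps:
$U{\left(-40,-55 \right)} - -1196 = \left(-13 - -40\right) - -1196 = \left(-13 + 40\right) + 1196 = 27 + 1196 = 1223$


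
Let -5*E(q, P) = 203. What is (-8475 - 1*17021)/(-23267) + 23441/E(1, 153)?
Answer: -2721833047/4723201 ≈ -576.27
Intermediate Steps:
E(q, P) = -203/5 (E(q, P) = -⅕*203 = -203/5)
(-8475 - 1*17021)/(-23267) + 23441/E(1, 153) = (-8475 - 1*17021)/(-23267) + 23441/(-203/5) = (-8475 - 17021)*(-1/23267) + 23441*(-5/203) = -25496*(-1/23267) - 117205/203 = 25496/23267 - 117205/203 = -2721833047/4723201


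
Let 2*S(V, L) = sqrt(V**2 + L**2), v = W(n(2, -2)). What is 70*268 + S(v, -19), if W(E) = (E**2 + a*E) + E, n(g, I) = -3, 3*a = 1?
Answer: 18760 + sqrt(386)/2 ≈ 18770.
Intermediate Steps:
a = 1/3 (a = (1/3)*1 = 1/3 ≈ 0.33333)
W(E) = E**2 + 4*E/3 (W(E) = (E**2 + E/3) + E = E**2 + 4*E/3)
v = 5 (v = (1/3)*(-3)*(4 + 3*(-3)) = (1/3)*(-3)*(4 - 9) = (1/3)*(-3)*(-5) = 5)
S(V, L) = sqrt(L**2 + V**2)/2 (S(V, L) = sqrt(V**2 + L**2)/2 = sqrt(L**2 + V**2)/2)
70*268 + S(v, -19) = 70*268 + sqrt((-19)**2 + 5**2)/2 = 18760 + sqrt(361 + 25)/2 = 18760 + sqrt(386)/2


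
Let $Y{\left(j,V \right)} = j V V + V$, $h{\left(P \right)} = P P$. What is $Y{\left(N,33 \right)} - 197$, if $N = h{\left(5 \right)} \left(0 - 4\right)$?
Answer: $-109064$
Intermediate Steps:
$h{\left(P \right)} = P^{2}$
$N = -100$ ($N = 5^{2} \left(0 - 4\right) = 25 \left(-4\right) = -100$)
$Y{\left(j,V \right)} = V + j V^{2}$ ($Y{\left(j,V \right)} = V j V + V = j V^{2} + V = V + j V^{2}$)
$Y{\left(N,33 \right)} - 197 = 33 \left(1 + 33 \left(-100\right)\right) - 197 = 33 \left(1 - 3300\right) - 197 = 33 \left(-3299\right) - 197 = -108867 - 197 = -109064$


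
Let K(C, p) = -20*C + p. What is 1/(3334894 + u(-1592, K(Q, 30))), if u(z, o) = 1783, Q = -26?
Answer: 1/3336677 ≈ 2.9970e-7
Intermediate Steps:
K(C, p) = p - 20*C
1/(3334894 + u(-1592, K(Q, 30))) = 1/(3334894 + 1783) = 1/3336677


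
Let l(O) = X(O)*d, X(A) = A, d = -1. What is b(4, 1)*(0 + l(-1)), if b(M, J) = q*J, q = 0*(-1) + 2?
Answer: 2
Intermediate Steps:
q = 2 (q = 0 + 2 = 2)
l(O) = -O (l(O) = O*(-1) = -O)
b(M, J) = 2*J
b(4, 1)*(0 + l(-1)) = (2*1)*(0 - 1*(-1)) = 2*(0 + 1) = 2*1 = 2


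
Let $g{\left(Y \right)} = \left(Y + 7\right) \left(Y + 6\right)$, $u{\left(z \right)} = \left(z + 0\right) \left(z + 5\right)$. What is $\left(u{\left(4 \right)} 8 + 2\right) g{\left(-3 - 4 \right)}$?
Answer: $0$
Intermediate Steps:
$u{\left(z \right)} = z \left(5 + z\right)$
$g{\left(Y \right)} = \left(6 + Y\right) \left(7 + Y\right)$ ($g{\left(Y \right)} = \left(7 + Y\right) \left(6 + Y\right) = \left(6 + Y\right) \left(7 + Y\right)$)
$\left(u{\left(4 \right)} 8 + 2\right) g{\left(-3 - 4 \right)} = \left(4 \left(5 + 4\right) 8 + 2\right) \left(42 + \left(-3 - 4\right)^{2} + 13 \left(-3 - 4\right)\right) = \left(4 \cdot 9 \cdot 8 + 2\right) \left(42 + \left(-3 - 4\right)^{2} + 13 \left(-3 - 4\right)\right) = \left(36 \cdot 8 + 2\right) \left(42 + \left(-7\right)^{2} + 13 \left(-7\right)\right) = \left(288 + 2\right) \left(42 + 49 - 91\right) = 290 \cdot 0 = 0$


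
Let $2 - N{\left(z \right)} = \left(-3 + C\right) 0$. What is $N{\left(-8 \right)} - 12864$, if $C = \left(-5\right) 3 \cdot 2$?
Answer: $-12862$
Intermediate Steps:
$C = -30$ ($C = \left(-15\right) 2 = -30$)
$N{\left(z \right)} = 2$ ($N{\left(z \right)} = 2 - \left(-3 - 30\right) 0 = 2 - \left(-33\right) 0 = 2 - 0 = 2 + 0 = 2$)
$N{\left(-8 \right)} - 12864 = 2 - 12864 = -12862$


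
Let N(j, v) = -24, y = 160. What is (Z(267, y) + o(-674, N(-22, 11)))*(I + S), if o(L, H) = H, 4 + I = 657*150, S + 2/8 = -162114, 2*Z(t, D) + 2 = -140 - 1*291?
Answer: 122305313/8 ≈ 1.5288e+7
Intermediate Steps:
Z(t, D) = -433/2 (Z(t, D) = -1 + (-140 - 1*291)/2 = -1 + (-140 - 291)/2 = -1 + (½)*(-431) = -1 - 431/2 = -433/2)
S = -648457/4 (S = -¼ - 162114 = -648457/4 ≈ -1.6211e+5)
I = 98546 (I = -4 + 657*150 = -4 + 98550 = 98546)
(Z(267, y) + o(-674, N(-22, 11)))*(I + S) = (-433/2 - 24)*(98546 - 648457/4) = -481/2*(-254273/4) = 122305313/8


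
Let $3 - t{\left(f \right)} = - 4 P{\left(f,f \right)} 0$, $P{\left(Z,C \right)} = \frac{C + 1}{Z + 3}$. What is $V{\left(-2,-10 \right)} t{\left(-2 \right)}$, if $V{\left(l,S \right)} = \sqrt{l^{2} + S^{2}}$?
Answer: $6 \sqrt{26} \approx 30.594$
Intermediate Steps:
$P{\left(Z,C \right)} = \frac{1 + C}{3 + Z}$
$V{\left(l,S \right)} = \sqrt{S^{2} + l^{2}}$
$t{\left(f \right)} = 3$ ($t{\left(f \right)} = 3 - - 4 \frac{1 + f}{3 + f} 0 = 3 - - \frac{4 \left(1 + f\right)}{3 + f} 0 = 3 - 0 = 3 + 0 = 3$)
$V{\left(-2,-10 \right)} t{\left(-2 \right)} = \sqrt{\left(-10\right)^{2} + \left(-2\right)^{2}} \cdot 3 = \sqrt{100 + 4} \cdot 3 = \sqrt{104} \cdot 3 = 2 \sqrt{26} \cdot 3 = 6 \sqrt{26}$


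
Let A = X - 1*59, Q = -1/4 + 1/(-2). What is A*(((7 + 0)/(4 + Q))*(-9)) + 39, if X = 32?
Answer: 7311/13 ≈ 562.38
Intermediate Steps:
Q = -3/4 (Q = -1*1/4 + 1*(-1/2) = -1/4 - 1/2 = -3/4 ≈ -0.75000)
A = -27 (A = 32 - 1*59 = 32 - 59 = -27)
A*(((7 + 0)/(4 + Q))*(-9)) + 39 = -27*(7 + 0)/(4 - 3/4)*(-9) + 39 = -27*7/(13/4)*(-9) + 39 = -27*7*(4/13)*(-9) + 39 = -756*(-9)/13 + 39 = -27*(-252/13) + 39 = 6804/13 + 39 = 7311/13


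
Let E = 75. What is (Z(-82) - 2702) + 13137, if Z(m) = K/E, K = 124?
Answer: 782749/75 ≈ 10437.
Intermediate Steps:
Z(m) = 124/75
(Z(-82) - 2702) + 13137 = (124/75 - 2702) + 13137 = -202526/75 + 13137 = 782749/75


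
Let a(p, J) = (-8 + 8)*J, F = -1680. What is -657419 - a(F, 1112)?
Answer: -657419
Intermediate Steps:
a(p, J) = 0 (a(p, J) = 0*J = 0)
-657419 - a(F, 1112) = -657419 - 1*0 = -657419 + 0 = -657419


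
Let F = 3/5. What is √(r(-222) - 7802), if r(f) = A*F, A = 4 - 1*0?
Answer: I*√194990/5 ≈ 88.315*I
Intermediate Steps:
A = 4 (A = 4 + 0 = 4)
F = ⅗ (F = 3*(⅕) = ⅗ ≈ 0.60000)
r(f) = 12/5 (r(f) = 4*(⅗) = 12/5)
√(r(-222) - 7802) = √(12/5 - 7802) = √(-38998/5) = I*√194990/5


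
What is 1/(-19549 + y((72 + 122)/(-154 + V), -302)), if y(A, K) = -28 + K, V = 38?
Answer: -1/19879 ≈ -5.0304e-5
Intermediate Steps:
1/(-19549 + y((72 + 122)/(-154 + V), -302)) = 1/(-19549 + (-28 - 302)) = 1/(-19549 - 330) = 1/(-19879) = -1/19879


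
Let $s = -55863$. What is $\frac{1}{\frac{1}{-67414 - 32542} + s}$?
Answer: $- \frac{99956}{5583842029} \approx -1.7901 \cdot 10^{-5}$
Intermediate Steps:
$\frac{1}{\frac{1}{-67414 - 32542} + s} = \frac{1}{\frac{1}{-67414 - 32542} - 55863} = \frac{1}{\frac{1}{-99956} - 55863} = \frac{1}{- \frac{1}{99956} - 55863} = \frac{1}{- \frac{5583842029}{99956}} = - \frac{99956}{5583842029}$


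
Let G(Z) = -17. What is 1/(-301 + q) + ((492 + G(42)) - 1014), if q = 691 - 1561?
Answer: -631170/1171 ≈ -539.00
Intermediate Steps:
q = -870
1/(-301 + q) + ((492 + G(42)) - 1014) = 1/(-301 - 870) + ((492 - 17) - 1014) = 1/(-1171) + (475 - 1014) = -1/1171 - 539 = -631170/1171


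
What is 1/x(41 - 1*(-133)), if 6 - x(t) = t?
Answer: -1/168 ≈ -0.0059524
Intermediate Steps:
x(t) = 6 - t
1/x(41 - 1*(-133)) = 1/(6 - (41 - 1*(-133))) = 1/(6 - (41 + 133)) = 1/(6 - 1*174) = 1/(6 - 174) = 1/(-168) = -1/168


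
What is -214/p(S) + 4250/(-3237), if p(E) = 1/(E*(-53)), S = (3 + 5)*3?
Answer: 881133046/3237 ≈ 2.7221e+5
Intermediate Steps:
S = 24 (S = 8*3 = 24)
p(E) = -1/(53*E) (p(E) = -1/53/E = -1/(53*E))
-214/p(S) + 4250/(-3237) = -214/((-1/53/24)) + 4250/(-3237) = -214/((-1/53*1/24)) + 4250*(-1/3237) = -214/(-1/1272) - 4250/3237 = -214*(-1272) - 4250/3237 = 272208 - 4250/3237 = 881133046/3237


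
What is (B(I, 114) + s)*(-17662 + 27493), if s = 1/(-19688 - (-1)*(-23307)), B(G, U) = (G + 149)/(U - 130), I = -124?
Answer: -10567253421/687920 ≈ -15361.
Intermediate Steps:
B(G, U) = (149 + G)/(-130 + U)
s = -1/42995 (s = 1/(-19688 - 1*23307) = 1/(-19688 - 23307) = 1/(-42995) = -1/42995 ≈ -2.3259e-5)
(B(I, 114) + s)*(-17662 + 27493) = ((149 - 124)/(-130 + 114) - 1/42995)*(-17662 + 27493) = (25/(-16) - 1/42995)*9831 = (-1/16*25 - 1/42995)*9831 = (-25/16 - 1/42995)*9831 = -1074891/687920*9831 = -10567253421/687920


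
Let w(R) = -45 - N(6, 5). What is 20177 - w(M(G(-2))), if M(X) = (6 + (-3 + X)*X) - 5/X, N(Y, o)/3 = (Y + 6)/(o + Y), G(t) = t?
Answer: 222478/11 ≈ 20225.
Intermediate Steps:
N(Y, o) = 3*(6 + Y)/(Y + o) (N(Y, o) = 3*((Y + 6)/(o + Y)) = 3*((6 + Y)/(Y + o)) = 3*(6 + Y)/(Y + o))
M(X) = 6 - 5/X + X*(-3 + X) (M(X) = (6 + X*(-3 + X)) - 5/X = 6 - 5/X + X*(-3 + X))
w(R) = -531/11 (w(R) = -45 - 3*(6 + 6)/(6 + 5) = -45 - 3*12/11 = -45 - 1*36/11 = -45 - 36/11 = -531/11)
20177 - w(M(G(-2))) = 20177 - 1*(-531/11) = 20177 + 531/11 = 222478/11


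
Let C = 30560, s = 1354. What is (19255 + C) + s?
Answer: 51169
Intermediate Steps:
(19255 + C) + s = (19255 + 30560) + 1354 = 49815 + 1354 = 51169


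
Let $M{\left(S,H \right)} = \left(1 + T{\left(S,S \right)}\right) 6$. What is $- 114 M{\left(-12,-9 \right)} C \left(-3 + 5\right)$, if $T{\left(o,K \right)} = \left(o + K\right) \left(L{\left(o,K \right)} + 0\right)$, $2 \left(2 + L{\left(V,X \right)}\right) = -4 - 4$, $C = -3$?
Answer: $595080$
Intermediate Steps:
$L{\left(V,X \right)} = -6$ ($L{\left(V,X \right)} = -2 + \frac{-4 - 4}{2} = -2 + \frac{1}{2} \left(-8\right) = -2 - 4 = -6$)
$T{\left(o,K \right)} = - 6 K - 6 o$ ($T{\left(o,K \right)} = \left(o + K\right) \left(-6 + 0\right) = \left(K + o\right) \left(-6\right) = - 6 K - 6 o$)
$M{\left(S,H \right)} = 6 - 72 S$ ($M{\left(S,H \right)} = \left(1 - 12 S\right) 6 = 6 - 72 S$)
$- 114 M{\left(-12,-9 \right)} C \left(-3 + 5\right) = - 114 \left(6 - -864\right) \left(- 3 \left(-3 + 5\right)\right) = - 114 \left(6 + 864\right) \left(\left(-3\right) 2\right) = \left(-114\right) 870 \left(-6\right) = \left(-99180\right) \left(-6\right) = 595080$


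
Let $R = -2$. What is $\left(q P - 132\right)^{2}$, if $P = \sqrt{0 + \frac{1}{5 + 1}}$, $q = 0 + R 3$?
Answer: $\left(132 + \sqrt{6}\right)^{2} \approx 18077.0$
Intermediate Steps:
$q = -6$ ($q = 0 - 6 = -6$)
$P = \frac{\sqrt{6}}{6}$ ($P = \sqrt{0 + \frac{1}{6}} = \sqrt{\frac{1}{6}} = \frac{\sqrt{6}}{6} \approx 0.40825$)
$\left(q P - 132\right)^{2} = \left(- 6 \frac{\sqrt{6}}{6} - 132\right)^{2} = \left(- \sqrt{6} - 132\right)^{2} = \left(-132 - \sqrt{6}\right)^{2}$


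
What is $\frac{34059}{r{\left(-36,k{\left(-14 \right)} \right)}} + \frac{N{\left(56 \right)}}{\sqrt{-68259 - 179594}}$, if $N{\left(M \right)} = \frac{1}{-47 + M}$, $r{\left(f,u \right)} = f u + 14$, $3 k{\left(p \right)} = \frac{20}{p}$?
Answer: $\frac{238413}{218} - \frac{i \sqrt{247853}}{2230677} \approx 1093.6 - 0.00022318 i$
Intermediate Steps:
$k{\left(p \right)} = \frac{20}{3 p}$ ($k{\left(p \right)} = \frac{20 \frac{1}{p}}{3} = \frac{20}{3 p}$)
$r{\left(f,u \right)} = 14 + f u$
$\frac{34059}{r{\left(-36,k{\left(-14 \right)} \right)}} + \frac{N{\left(56 \right)}}{\sqrt{-68259 - 179594}} = \frac{34059}{14 - 36 \frac{20}{3 \left(-14\right)}} + \frac{1}{\left(-47 + 56\right) \sqrt{-68259 - 179594}} = \frac{34059}{14 - 36 \cdot \frac{20}{3} \left(- \frac{1}{14}\right)} + \frac{1}{9 \sqrt{-247853}} = \frac{34059}{14 - - \frac{120}{7}} + \frac{1}{9 i \sqrt{247853}} = \frac{34059}{14 + \frac{120}{7}} + \frac{\left(- \frac{1}{247853}\right) i \sqrt{247853}}{9} = \frac{34059}{\frac{218}{7}} - \frac{i \sqrt{247853}}{2230677} = 34059 \cdot \frac{7}{218} - \frac{i \sqrt{247853}}{2230677} = \frac{238413}{218} - \frac{i \sqrt{247853}}{2230677}$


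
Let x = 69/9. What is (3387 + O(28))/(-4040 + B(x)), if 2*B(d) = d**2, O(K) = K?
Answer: -61470/72191 ≈ -0.85149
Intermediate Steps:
x = 23/3 (x = 69*(1/9) = 23/3 ≈ 7.6667)
B(d) = d**2/2
(3387 + O(28))/(-4040 + B(x)) = (3387 + 28)/(-4040 + (23/3)**2/2) = 3415/(-4040 + (1/2)*(529/9)) = 3415/(-4040 + 529/18) = 3415/(-72191/18) = 3415*(-18/72191) = -61470/72191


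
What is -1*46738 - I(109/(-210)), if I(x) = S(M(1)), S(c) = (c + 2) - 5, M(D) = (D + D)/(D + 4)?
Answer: -233677/5 ≈ -46735.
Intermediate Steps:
M(D) = 2*D/(4 + D) (M(D) = (2*D)/(4 + D) = 2*D/(4 + D))
S(c) = -3 + c (S(c) = (2 + c) - 5 = -3 + c)
I(x) = -13/5 (I(x) = -3 + 2*1/(4 + 1) = -3 + 2*1/5 = -3 + 2*1*(1/5) = -3 + 2/5 = -13/5)
-1*46738 - I(109/(-210)) = -1*46738 - 1*(-13/5) = -46738 + 13/5 = -233677/5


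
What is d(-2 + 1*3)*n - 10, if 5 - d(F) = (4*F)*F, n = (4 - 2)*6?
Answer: 2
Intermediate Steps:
n = 12 (n = 2*6 = 12)
d(F) = 5 - 4*F² (d(F) = 5 - 4*F*F = 5 - 4*F²)
d(-2 + 1*3)*n - 10 = (5 - 4*(-2 + 1*3)²)*12 - 10 = (5 - 4*(-2 + 3)²)*12 - 10 = (5 - 4*1²)*12 - 10 = (5 - 4*1)*12 - 10 = (5 - 4)*12 - 10 = 1*12 - 10 = 12 - 10 = 2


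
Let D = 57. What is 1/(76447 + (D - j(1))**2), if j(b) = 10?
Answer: 1/78656 ≈ 1.2714e-5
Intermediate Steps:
1/(76447 + (D - j(1))**2) = 1/(76447 + (57 - 1*10)**2) = 1/(76447 + (57 - 10)**2) = 1/(76447 + 47**2) = 1/(76447 + 2209) = 1/78656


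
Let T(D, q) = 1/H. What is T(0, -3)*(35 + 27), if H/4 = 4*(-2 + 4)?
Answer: 31/16 ≈ 1.9375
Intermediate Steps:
H = 32 (H = 4*(4*(-2 + 4)) = 4*(4*2) = 4*8 = 32)
T(D, q) = 1/32
T(0, -3)*(35 + 27) = (35 + 27)/32 = (1/32)*62 = 31/16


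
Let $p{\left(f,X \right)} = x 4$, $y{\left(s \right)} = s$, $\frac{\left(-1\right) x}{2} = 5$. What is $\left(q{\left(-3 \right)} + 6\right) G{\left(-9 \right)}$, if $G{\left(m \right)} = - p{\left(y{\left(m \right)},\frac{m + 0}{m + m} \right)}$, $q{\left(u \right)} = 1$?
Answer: $280$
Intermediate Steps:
$x = -10$ ($x = \left(-2\right) 5 = -10$)
$p{\left(f,X \right)} = -40$ ($p{\left(f,X \right)} = \left(-10\right) 4 = -40$)
$G{\left(m \right)} = 40$ ($G{\left(m \right)} = \left(-1\right) \left(-40\right) = 40$)
$\left(q{\left(-3 \right)} + 6\right) G{\left(-9 \right)} = \left(1 + 6\right) 40 = 7 \cdot 40 = 280$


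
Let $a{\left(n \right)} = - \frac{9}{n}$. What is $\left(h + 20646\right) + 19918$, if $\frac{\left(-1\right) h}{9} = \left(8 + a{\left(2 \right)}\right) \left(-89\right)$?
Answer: $\frac{86735}{2} \approx 43368.0$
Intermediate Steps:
$h = \frac{5607}{2}$ ($h = - 9 \left(8 - \frac{9}{2}\right) \left(-89\right) = - 9 \cdot \frac{7}{2} \left(-89\right) = \left(-9\right) \left(- \frac{623}{2}\right) = \frac{5607}{2} \approx 2803.5$)
$\left(h + 20646\right) + 19918 = \left(\frac{5607}{2} + 20646\right) + 19918 = \frac{46899}{2} + 19918 = \frac{86735}{2}$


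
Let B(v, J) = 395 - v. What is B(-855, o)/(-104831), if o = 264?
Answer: -1250/104831 ≈ -0.011924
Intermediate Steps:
B(-855, o)/(-104831) = (395 - 1*(-855))/(-104831) = (395 + 855)*(-1/104831) = 1250*(-1/104831) = -1250/104831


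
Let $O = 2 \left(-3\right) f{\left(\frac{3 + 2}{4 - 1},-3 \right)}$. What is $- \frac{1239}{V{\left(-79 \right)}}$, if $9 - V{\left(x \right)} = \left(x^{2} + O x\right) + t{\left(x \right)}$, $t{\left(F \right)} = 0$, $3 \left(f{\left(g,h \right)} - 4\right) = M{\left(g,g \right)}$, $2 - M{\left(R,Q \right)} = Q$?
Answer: $\frac{531}{3506} \approx 0.15145$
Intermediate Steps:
$M{\left(R,Q \right)} = 2 - Q$
$f{\left(g,h \right)} = \frac{14}{3} - \frac{g}{3}$ ($f{\left(g,h \right)} = 4 + \frac{2 - g}{3} = 4 - \left(- \frac{2}{3} + \frac{g}{3}\right) = \frac{14}{3} - \frac{g}{3}$)
$O = - \frac{74}{3}$ ($O = 2 \left(-3\right) \left(\frac{14}{3} - \frac{\left(3 + 2\right) \frac{1}{4 - 1}}{3}\right) = - 6 \left(\frac{14}{3} - \frac{5 \cdot \frac{1}{3}}{3}\right) = - 6 \left(\frac{14}{3} - \frac{5}{9}\right) = \left(-6\right) \frac{37}{9} = - \frac{74}{3} \approx -24.667$)
$V{\left(x \right)} = 9 - x^{2} + \frac{74 x}{3}$ ($V{\left(x \right)} = 9 - \left(\left(x^{2} - \frac{74 x}{3}\right) + 0\right) = 9 - \left(x^{2} - \frac{74 x}{3}\right) = 9 - x^{2} + \frac{74 x}{3}$)
$- \frac{1239}{V{\left(-79 \right)}} = - \frac{1239}{9 - \left(-79\right)^{2} + \frac{74}{3} \left(-79\right)} = - \frac{1239}{9 - 6241 - \frac{5846}{3}} = - \frac{1239}{- \frac{24542}{3}} = \left(-1239\right) \left(- \frac{3}{24542}\right) = \frac{531}{3506}$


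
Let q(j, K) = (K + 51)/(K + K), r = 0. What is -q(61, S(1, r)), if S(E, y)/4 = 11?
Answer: -95/88 ≈ -1.0795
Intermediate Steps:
S(E, y) = 44 (S(E, y) = 4*11 = 44)
q(j, K) = (51 + K)/(2*K) (q(j, K) = (51 + K)/((2*K)) = (51 + K)*(1/(2*K)) = (51 + K)/(2*K))
-q(61, S(1, r)) = -(51 + 44)/(2*44) = -95/(2*44) = -1*95/88 = -95/88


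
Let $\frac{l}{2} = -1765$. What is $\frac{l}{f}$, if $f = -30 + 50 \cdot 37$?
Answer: $- \frac{353}{182} \approx -1.9396$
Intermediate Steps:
$l = -3530$ ($l = 2 \left(-1765\right) = -3530$)
$f = 1820$ ($f = -30 + 1850 = 1820$)
$\frac{l}{f} = - \frac{3530}{1820} = \left(-3530\right) \frac{1}{1820} = - \frac{353}{182}$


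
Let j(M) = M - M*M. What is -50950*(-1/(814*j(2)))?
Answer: -25475/814 ≈ -31.296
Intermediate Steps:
j(M) = M - M**2
-50950*(-1/(814*j(2))) = -50950*(-1/(1628*(1 - 1*2))) = -50950*(-1/(1628*(1 - 2))) = -50950/(-74*(-1)*22) = -50950/(-37*(-2)*22) = -50950/(74*22) = -50950/1628 = -50950*1/1628 = -25475/814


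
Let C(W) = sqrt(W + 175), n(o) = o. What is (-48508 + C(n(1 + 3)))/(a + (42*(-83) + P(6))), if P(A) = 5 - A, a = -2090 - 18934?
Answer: 48508/24511 - sqrt(179)/24511 ≈ 1.9785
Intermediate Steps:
C(W) = sqrt(175 + W)
a = -21024
(-48508 + C(n(1 + 3)))/(a + (42*(-83) + P(6))) = (-48508 + sqrt(175 + (1 + 3)))/(-21024 + (42*(-83) + (5 - 1*6))) = (-48508 + sqrt(175 + 4))/(-21024 + (-3486 + (5 - 6))) = (-48508 + sqrt(179))/(-21024 + (-3486 - 1)) = (-48508 + sqrt(179))/(-21024 - 3487) = (-48508 + sqrt(179))/(-24511) = (-48508 + sqrt(179))*(-1/24511) = 48508/24511 - sqrt(179)/24511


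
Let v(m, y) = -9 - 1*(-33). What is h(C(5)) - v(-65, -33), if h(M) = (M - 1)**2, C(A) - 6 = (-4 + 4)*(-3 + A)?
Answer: 1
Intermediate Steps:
v(m, y) = 24 (v(m, y) = -9 + 33 = 24)
C(A) = 6 (C(A) = 6 + (-4 + 4)*(-3 + A) = 6 + 0*(-3 + A) = 6 + 0 = 6)
h(M) = (-1 + M)**2
h(C(5)) - v(-65, -33) = (-1 + 6)**2 - 1*24 = 5**2 - 24 = 25 - 24 = 1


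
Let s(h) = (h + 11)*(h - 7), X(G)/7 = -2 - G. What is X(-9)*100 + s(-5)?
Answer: 4828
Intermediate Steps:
X(G) = -14 - 7*G (X(G) = 7*(-2 - G) = -14 - 7*G)
s(h) = (-7 + h)*(11 + h) (s(h) = (11 + h)*(-7 + h) = (-7 + h)*(11 + h))
X(-9)*100 + s(-5) = (-14 - 7*(-9))*100 + (-77 + (-5)² + 4*(-5)) = (-14 + 63)*100 + (-77 + 25 - 20) = 49*100 - 72 = 4900 - 72 = 4828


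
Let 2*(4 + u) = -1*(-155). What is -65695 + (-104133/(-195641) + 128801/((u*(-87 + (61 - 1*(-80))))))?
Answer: -50986498219337/776499129 ≈ -65662.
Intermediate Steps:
u = 147/2 (u = -4 + (-1*(-155))/2 = -4 + (½)*155 = -4 + 155/2 = 147/2 ≈ 73.500)
-65695 + (-104133/(-195641) + 128801/((u*(-87 + (61 - 1*(-80)))))) = -65695 + (-104133/(-195641) + 128801/((147*(-87 + (61 - 1*(-80)))/2))) = -65695 + (-104133*(-1/195641) + 128801/((147*(-87 + (61 + 80))/2))) = -65695 + (104133/195641 + 128801/((147*(-87 + 141)/2))) = -65695 + (104133/195641 + 128801/(((147/2)*54))) = -65695 + (104133/195641 + 128801/3969) = -65695 + 25612060318/776499129 = -50986498219337/776499129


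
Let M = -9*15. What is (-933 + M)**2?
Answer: 1140624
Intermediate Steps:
M = -135
(-933 + M)**2 = (-933 - 135)**2 = (-1068)**2 = 1140624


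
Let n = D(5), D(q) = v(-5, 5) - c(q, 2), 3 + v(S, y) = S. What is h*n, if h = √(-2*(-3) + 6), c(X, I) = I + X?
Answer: -30*√3 ≈ -51.962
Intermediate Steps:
v(S, y) = -3 + S
D(q) = -10 - q (D(q) = (-3 - 5) - (2 + q) = -8 + (-2 - q) = -10 - q)
n = -15 (n = -10 - 1*5 = -10 - 5 = -15)
h = 2*√3 (h = √(6 + 6) = √12 = 2*√3 ≈ 3.4641)
h*n = (2*√3)*(-15) = -30*√3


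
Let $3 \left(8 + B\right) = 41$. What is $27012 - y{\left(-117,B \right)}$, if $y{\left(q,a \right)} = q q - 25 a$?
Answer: $\frac{40394}{3} \approx 13465.0$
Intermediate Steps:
$B = \frac{17}{3}$ ($B = -8 + \frac{1}{3} \cdot 41 = -8 + \frac{41}{3} = \frac{17}{3} \approx 5.6667$)
$y{\left(q,a \right)} = q^{2} - 25 a$
$27012 - y{\left(-117,B \right)} = 27012 - \left(\left(-117\right)^{2} - \frac{425}{3}\right) = 27012 - \left(13689 - \frac{425}{3}\right) = 27012 - \frac{40642}{3} = \frac{40394}{3}$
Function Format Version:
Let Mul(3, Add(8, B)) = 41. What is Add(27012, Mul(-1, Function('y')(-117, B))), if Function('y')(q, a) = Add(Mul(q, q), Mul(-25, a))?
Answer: Rational(40394, 3) ≈ 13465.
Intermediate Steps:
B = Rational(17, 3) (B = Add(-8, Mul(Rational(1, 3), 41)) = Add(-8, Rational(41, 3)) = Rational(17, 3) ≈ 5.6667)
Function('y')(q, a) = Add(Pow(q, 2), Mul(-25, a))
Add(27012, Mul(-1, Function('y')(-117, B))) = Add(27012, Mul(-1, Add(Pow(-117, 2), Mul(-25, Rational(17, 3))))) = Add(27012, Mul(-1, Add(13689, Rational(-425, 3)))) = Add(27012, Mul(-1, Rational(40642, 3))) = Add(27012, Rational(-40642, 3)) = Rational(40394, 3)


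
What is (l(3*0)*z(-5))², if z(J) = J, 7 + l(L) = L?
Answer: 1225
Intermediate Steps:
l(L) = -7 + L
(l(3*0)*z(-5))² = ((-7 + 3*0)*(-5))² = ((-7 + 0)*(-5))² = (-7*(-5))² = 35² = 1225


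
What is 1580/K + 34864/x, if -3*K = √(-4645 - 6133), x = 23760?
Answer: 2179/1485 + 2370*I*√10778/5389 ≈ 1.4673 + 45.657*I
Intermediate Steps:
K = -I*√10778/3 (K = -√(-4645 - 6133)/3 = -I*√10778/3 ≈ -34.606*I)
1580/K + 34864/x = 1580/((-I*√10778/3)) + 34864/23760 = 1580*(3*I*√10778/10778) + 34864*(1/23760) = 2370*I*√10778/5389 + 2179/1485 = 2179/1485 + 2370*I*√10778/5389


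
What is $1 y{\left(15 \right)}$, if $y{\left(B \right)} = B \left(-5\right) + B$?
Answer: $-60$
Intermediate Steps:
$y{\left(B \right)} = - 4 B$ ($y{\left(B \right)} = - 5 B + B = - 4 B$)
$1 y{\left(15 \right)} = 1 \left(\left(-4\right) 15\right) = 1 \left(-60\right) = -60$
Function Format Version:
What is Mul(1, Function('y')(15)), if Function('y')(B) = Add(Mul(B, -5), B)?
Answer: -60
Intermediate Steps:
Function('y')(B) = Mul(-4, B) (Function('y')(B) = Add(Mul(-5, B), B) = Mul(-4, B))
Mul(1, Function('y')(15)) = Mul(1, Mul(-4, 15)) = Mul(1, -60) = -60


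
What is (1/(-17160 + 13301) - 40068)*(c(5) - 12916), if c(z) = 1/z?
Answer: 9985360809127/19295 ≈ 5.1751e+8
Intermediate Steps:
(1/(-17160 + 13301) - 40068)*(c(5) - 12916) = (1/(-17160 + 13301) - 40068)*(1/5 - 12916) = (1/(-3859) - 40068)*(⅕ - 12916) = (-1/3859 - 40068)*(-64579/5) = -154622413/3859*(-64579/5) = 9985360809127/19295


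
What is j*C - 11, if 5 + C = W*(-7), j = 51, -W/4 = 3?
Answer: 4018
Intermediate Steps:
W = -12 (W = -4*3 = -12)
C = 79 (C = -5 - 12*(-7) = -5 + 84 = 79)
j*C - 11 = 51*79 - 11 = 4029 - 11 = 4018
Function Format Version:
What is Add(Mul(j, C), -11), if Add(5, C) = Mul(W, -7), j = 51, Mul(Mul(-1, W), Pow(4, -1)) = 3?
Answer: 4018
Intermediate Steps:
W = -12 (W = Mul(-4, 3) = -12)
C = 79 (C = Add(-5, Mul(-12, -7)) = Add(-5, 84) = 79)
Add(Mul(j, C), -11) = Add(Mul(51, 79), -11) = Add(4029, -11) = 4018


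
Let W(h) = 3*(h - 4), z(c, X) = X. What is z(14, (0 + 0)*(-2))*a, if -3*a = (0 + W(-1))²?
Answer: 0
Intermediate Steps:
W(h) = -12 + 3*h (W(h) = 3*(-4 + h) = -12 + 3*h)
a = -75 (a = -(0 + (-12 + 3*(-1)))²/3 = -(0 + (-12 - 3))²/3 = -(0 - 15)²/3 = -⅓*(-15)² = -⅓*225 = -75)
z(14, (0 + 0)*(-2))*a = ((0 + 0)*(-2))*(-75) = (0*(-2))*(-75) = 0*(-75) = 0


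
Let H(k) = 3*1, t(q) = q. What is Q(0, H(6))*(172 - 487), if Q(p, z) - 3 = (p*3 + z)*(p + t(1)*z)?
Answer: -3780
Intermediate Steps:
H(k) = 3
Q(p, z) = 3 + (p + z)*(z + 3*p) (Q(p, z) = 3 + (p*3 + z)*(p + 1*z) = 3 + (3*p + z)*(p + z) = 3 + (z + 3*p)*(p + z) = 3 + (p + z)*(z + 3*p))
Q(0, H(6))*(172 - 487) = (3 + 3**2 + 3*0**2 + 4*0*3)*(172 - 487) = (3 + 9 + 3*0 + 0)*(-315) = (3 + 9 + 0 + 0)*(-315) = 12*(-315) = -3780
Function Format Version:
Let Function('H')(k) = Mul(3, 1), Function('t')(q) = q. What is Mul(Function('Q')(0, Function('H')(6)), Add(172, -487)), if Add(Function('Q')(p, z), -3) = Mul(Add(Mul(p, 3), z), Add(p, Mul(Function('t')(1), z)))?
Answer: -3780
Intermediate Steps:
Function('H')(k) = 3
Function('Q')(p, z) = Add(3, Mul(Add(p, z), Add(z, Mul(3, p)))) (Function('Q')(p, z) = Add(3, Mul(Add(Mul(p, 3), z), Add(p, Mul(1, z)))) = Add(3, Mul(Add(Mul(3, p), z), Add(p, z))) = Add(3, Mul(Add(z, Mul(3, p)), Add(p, z))) = Add(3, Mul(Add(p, z), Add(z, Mul(3, p)))))
Mul(Function('Q')(0, Function('H')(6)), Add(172, -487)) = Mul(Add(3, Pow(3, 2), Mul(3, Pow(0, 2)), Mul(4, 0, 3)), Add(172, -487)) = Mul(Add(3, 9, Mul(3, 0), 0), -315) = Mul(Add(3, 9, 0, 0), -315) = Mul(12, -315) = -3780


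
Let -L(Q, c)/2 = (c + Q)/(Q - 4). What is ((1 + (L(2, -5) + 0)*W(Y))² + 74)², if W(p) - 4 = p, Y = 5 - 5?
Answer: 38025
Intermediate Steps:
Y = 0
L(Q, c) = -2*(Q + c)/(-4 + Q) (L(Q, c) = -2*(c + Q)/(Q - 4) = -2*(Q + c)/(-4 + Q))
W(p) = 4 + p
((1 + (L(2, -5) + 0)*W(Y))² + 74)² = ((1 + (2*(-1*2 - 1*(-5))/(-4 + 2) + 0)*(4 + 0))² + 74)² = ((1 + (2*(-2 + 5)/(-2) + 0)*4)² + 74)² = ((1 + (2*(-½)*3 + 0)*4)² + 74)² = ((1 + (-3 + 0)*4)² + 74)² = ((1 - 3*4)² + 74)² = ((1 - 12)² + 74)² = ((-11)² + 74)² = (121 + 74)² = 195² = 38025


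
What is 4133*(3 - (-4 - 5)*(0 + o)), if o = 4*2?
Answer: 309975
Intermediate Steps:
o = 8
4133*(3 - (-4 - 5)*(0 + o)) = 4133*(3 - (-4 - 5)*(0 + 8)) = 4133*(3 - (-9)*8) = 4133*(3 - 1*(-72)) = 4133*(3 + 72) = 4133*75 = 309975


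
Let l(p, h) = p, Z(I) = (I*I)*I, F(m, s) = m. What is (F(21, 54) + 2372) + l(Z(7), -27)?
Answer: 2736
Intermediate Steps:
Z(I) = I³ (Z(I) = I²*I = I³)
(F(21, 54) + 2372) + l(Z(7), -27) = (21 + 2372) + 7³ = 2393 + 343 = 2736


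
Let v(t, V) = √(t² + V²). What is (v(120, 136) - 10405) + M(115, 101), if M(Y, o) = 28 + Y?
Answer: -10262 + 8*√514 ≈ -10081.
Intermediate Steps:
v(t, V) = √(V² + t²)
(v(120, 136) - 10405) + M(115, 101) = (√(136² + 120²) - 10405) + (28 + 115) = (√(18496 + 14400) - 10405) + 143 = (√32896 - 10405) + 143 = (8*√514 - 10405) + 143 = (-10405 + 8*√514) + 143 = -10262 + 8*√514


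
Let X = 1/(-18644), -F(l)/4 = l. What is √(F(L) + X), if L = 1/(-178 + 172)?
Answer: √521356155/27966 ≈ 0.81646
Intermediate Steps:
L = -⅙ (L = 1/(-6) = -⅙ ≈ -0.16667)
F(l) = -4*l
X = -1/18644 ≈ -5.3637e-5
√(F(L) + X) = √(-4*(-⅙) - 1/18644) = √(⅔ - 1/18644) = √(37285/55932) = √521356155/27966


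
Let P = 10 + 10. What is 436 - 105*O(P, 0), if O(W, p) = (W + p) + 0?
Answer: -1664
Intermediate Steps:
P = 20
O(W, p) = W + p
436 - 105*O(P, 0) = 436 - 105*(20 + 0) = 436 - 105*20 = 436 - 2100 = -1664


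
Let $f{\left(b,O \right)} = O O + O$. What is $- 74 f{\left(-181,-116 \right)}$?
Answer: $-987160$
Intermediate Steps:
$f{\left(b,O \right)} = O + O^{2}$ ($f{\left(b,O \right)} = O^{2} + O = O + O^{2}$)
$- 74 f{\left(-181,-116 \right)} = - 74 \left(- 116 \left(1 - 116\right)\right) = - 74 \left(\left(-116\right) \left(-115\right)\right) = \left(-74\right) 13340 = -987160$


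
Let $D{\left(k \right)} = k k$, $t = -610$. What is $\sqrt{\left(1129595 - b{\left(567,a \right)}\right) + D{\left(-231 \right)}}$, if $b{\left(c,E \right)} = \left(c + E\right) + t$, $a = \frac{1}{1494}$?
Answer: $\frac{\sqrt{293388483830}}{498} \approx 1087.7$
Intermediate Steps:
$a = \frac{1}{1494} \approx 0.00066934$
$D{\left(k \right)} = k^{2}$
$b{\left(c,E \right)} = -610 + E + c$ ($b{\left(c,E \right)} = \left(c + E\right) - 610 = \left(E + c\right) - 610 = -610 + E + c$)
$\sqrt{\left(1129595 - b{\left(567,a \right)}\right) + D{\left(-231 \right)}} = \sqrt{\left(1129595 - \left(-610 + \frac{1}{1494} + 567\right)\right) + \left(-231\right)^{2}} = \sqrt{\left(1129595 - - \frac{64241}{1494}\right) + 53361} = \sqrt{\left(1129595 + \frac{64241}{1494}\right) + 53361} = \sqrt{\frac{1687679171}{1494} + 53361} = \sqrt{\frac{1767400505}{1494}} = \frac{\sqrt{293388483830}}{498}$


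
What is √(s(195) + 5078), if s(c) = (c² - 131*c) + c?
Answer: √17753 ≈ 133.24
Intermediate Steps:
s(c) = c² - 130*c
√(s(195) + 5078) = √(195*(-130 + 195) + 5078) = √(195*65 + 5078) = √(12675 + 5078) = √17753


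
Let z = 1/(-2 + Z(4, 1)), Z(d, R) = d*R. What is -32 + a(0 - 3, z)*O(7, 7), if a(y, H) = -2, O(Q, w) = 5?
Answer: -42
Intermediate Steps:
Z(d, R) = R*d
z = 1/2 (z = 1/(-2 + 1*4) = 1/(-2 + 4) = 1/2 ≈ 0.50000)
-32 + a(0 - 3, z)*O(7, 7) = -32 - 2*5 = -32 - 10 = -42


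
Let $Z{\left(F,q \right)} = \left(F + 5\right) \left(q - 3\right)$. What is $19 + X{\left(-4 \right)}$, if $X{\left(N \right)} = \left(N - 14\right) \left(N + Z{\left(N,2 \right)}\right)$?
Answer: $109$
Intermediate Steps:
$Z{\left(F,q \right)} = \left(-3 + q\right) \left(5 + F\right)$ ($Z{\left(F,q \right)} = \left(5 + F\right) \left(-3 + q\right) = \left(-3 + q\right) \left(5 + F\right)$)
$X{\left(N \right)} = 70 - 5 N$ ($X{\left(N \right)} = \left(N - 14\right) \left(N + \left(-15 - 3 N + 5 \cdot 2 + N 2\right)\right) = \left(-14 + N\right) \left(N + \left(-15 - 3 N + 10 + 2 N\right)\right) = \left(-14 + N\right) \left(N - \left(5 + N\right)\right) = \left(-14 + N\right) \left(-5\right) = 70 - 5 N$)
$19 + X{\left(-4 \right)} = 19 + \left(70 - -20\right) = 19 + \left(70 + 20\right) = 19 + 90 = 109$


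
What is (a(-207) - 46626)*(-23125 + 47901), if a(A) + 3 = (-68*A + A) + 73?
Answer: -809853112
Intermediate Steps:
a(A) = 70 - 67*A (a(A) = -3 + ((-68*A + A) + 73) = -3 + (-67*A + 73) = -3 + (73 - 67*A) = 70 - 67*A)
(a(-207) - 46626)*(-23125 + 47901) = ((70 - 67*(-207)) - 46626)*(-23125 + 47901) = ((70 + 13869) - 46626)*24776 = (13939 - 46626)*24776 = -32687*24776 = -809853112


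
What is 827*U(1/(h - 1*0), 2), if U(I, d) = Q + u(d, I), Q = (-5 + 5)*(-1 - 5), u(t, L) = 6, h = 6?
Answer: 4962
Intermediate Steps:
Q = 0 (Q = 0*(-6) = 0)
U(I, d) = 6 (U(I, d) = 0 + 6 = 6)
827*U(1/(h - 1*0), 2) = 827*6 = 4962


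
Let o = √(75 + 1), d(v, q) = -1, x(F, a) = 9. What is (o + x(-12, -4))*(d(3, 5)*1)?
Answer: -9 - 2*√19 ≈ -17.718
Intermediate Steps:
o = 2*√19 (o = √76 = 2*√19 ≈ 8.7178)
(o + x(-12, -4))*(d(3, 5)*1) = (2*√19 + 9)*(-1*1) = (9 + 2*√19)*(-1) = -9 - 2*√19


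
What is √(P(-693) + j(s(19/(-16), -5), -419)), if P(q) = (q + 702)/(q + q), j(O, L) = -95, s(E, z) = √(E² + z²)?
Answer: I*√2253174/154 ≈ 9.7471*I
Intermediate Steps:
P(q) = (702 + q)/(2*q) (P(q) = (702 + q)/((2*q)) = (702 + q)*(1/(2*q)) = (702 + q)/(2*q))
√(P(-693) + j(s(19/(-16), -5), -419)) = √((½)*(702 - 693)/(-693) - 95) = √((½)*(-1/693)*9 - 95) = √(-1/154 - 95) = √(-14631/154) = I*√2253174/154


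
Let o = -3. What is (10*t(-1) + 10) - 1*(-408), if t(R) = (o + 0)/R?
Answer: 448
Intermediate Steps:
t(R) = -3/R (t(R) = (-3 + 0)/R = -3/R)
(10*t(-1) + 10) - 1*(-408) = (10*(-3/(-1)) + 10) - 1*(-408) = (10*(-3*(-1)) + 10) + 408 = (10*3 + 10) + 408 = (30 + 10) + 408 = 40 + 408 = 448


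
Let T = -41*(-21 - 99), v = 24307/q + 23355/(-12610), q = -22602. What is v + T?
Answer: 70071041071/14250561 ≈ 4917.1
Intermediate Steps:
v = -41719049/14250561 (v = 24307/(-22602) + 23355/(-12610) = 24307*(-1/22602) + 23355*(-1/12610) = -24307/22602 - 4671/2522 = -41719049/14250561 ≈ -2.9275)
T = 4920 (T = -41*(-120) = 4920)
v + T = -41719049/14250561 + 4920 = 70071041071/14250561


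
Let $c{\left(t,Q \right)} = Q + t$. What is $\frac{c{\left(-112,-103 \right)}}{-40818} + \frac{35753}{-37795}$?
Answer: $- \frac{1451240029}{1542716310} \approx -0.9407$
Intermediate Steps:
$\frac{c{\left(-112,-103 \right)}}{-40818} + \frac{35753}{-37795} = \frac{-103 - 112}{-40818} + \frac{35753}{-37795} = \left(-215\right) \left(- \frac{1}{40818}\right) + 35753 \left(- \frac{1}{37795}\right) = \frac{215}{40818} - \frac{35753}{37795} = - \frac{1451240029}{1542716310}$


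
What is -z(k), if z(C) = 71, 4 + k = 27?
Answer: -71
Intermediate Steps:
k = 23 (k = -4 + 27 = 23)
-z(k) = -1*71 = -71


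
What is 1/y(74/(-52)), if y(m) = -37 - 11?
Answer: -1/48 ≈ -0.020833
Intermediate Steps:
y(m) = -48
1/y(74/(-52)) = 1/(-48) = -1/48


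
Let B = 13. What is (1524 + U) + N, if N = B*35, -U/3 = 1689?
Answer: -3088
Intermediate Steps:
U = -5067 (U = -3*1689 = -5067)
N = 455 (N = 13*35 = 455)
(1524 + U) + N = (1524 - 5067) + 455 = -3543 + 455 = -3088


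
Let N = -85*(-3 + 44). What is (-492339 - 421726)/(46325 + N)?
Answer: -182813/8568 ≈ -21.337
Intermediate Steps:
N = -3485 (N = -85*41 = -3485)
(-492339 - 421726)/(46325 + N) = (-492339 - 421726)/(46325 - 3485) = -914065/42840 = -914065*1/42840 = -182813/8568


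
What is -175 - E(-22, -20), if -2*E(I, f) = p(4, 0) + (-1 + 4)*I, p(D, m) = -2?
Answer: -209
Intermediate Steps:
E(I, f) = 1 - 3*I/2 (E(I, f) = -(-2 + (-1 + 4)*I)/2 = -(-2 + 3*I)/2 = 1 - 3*I/2)
-175 - E(-22, -20) = -175 - (1 - 3/2*(-22)) = -175 - (1 + 33) = -175 - 1*34 = -175 - 34 = -209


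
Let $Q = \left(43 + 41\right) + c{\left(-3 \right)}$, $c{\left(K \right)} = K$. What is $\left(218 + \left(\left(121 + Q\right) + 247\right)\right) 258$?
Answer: $172086$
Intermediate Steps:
$Q = 81$ ($Q = \left(43 + 41\right) - 3 = 84 - 3 = 81$)
$\left(218 + \left(\left(121 + Q\right) + 247\right)\right) 258 = \left(218 + \left(\left(121 + 81\right) + 247\right)\right) 258 = \left(218 + \left(202 + 247\right)\right) 258 = \left(218 + 449\right) 258 = 667 \cdot 258 = 172086$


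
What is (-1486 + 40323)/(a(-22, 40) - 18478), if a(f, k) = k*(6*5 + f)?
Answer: -38837/18158 ≈ -2.1388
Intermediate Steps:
a(f, k) = k*(30 + f)
(-1486 + 40323)/(a(-22, 40) - 18478) = (-1486 + 40323)/(40*(30 - 22) - 18478) = 38837/(40*8 - 18478) = 38837/(320 - 18478) = 38837/(-18158) = 38837*(-1/18158) = -38837/18158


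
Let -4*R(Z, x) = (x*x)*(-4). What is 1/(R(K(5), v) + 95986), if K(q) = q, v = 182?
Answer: 1/129110 ≈ 7.7453e-6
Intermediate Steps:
R(Z, x) = x**2 (R(Z, x) = -x*x*(-4)/4 = -x**2*(-4)/4 = -(-1)*x**2 = x**2)
1/(R(K(5), v) + 95986) = 1/(182**2 + 95986) = 1/(33124 + 95986) = 1/129110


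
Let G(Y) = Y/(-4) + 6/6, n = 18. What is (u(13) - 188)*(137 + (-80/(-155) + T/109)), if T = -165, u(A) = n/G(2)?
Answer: -69851904/3379 ≈ -20672.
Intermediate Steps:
G(Y) = 1 - Y/4 (G(Y) = Y*(-1/4) + 6*(1/6) = -Y/4 + 1 = 1 - Y/4)
u(A) = 36 (u(A) = 18/(1 - 1/4*2) = 18/(1 - 1/2) = 18/(1/2) = 18*2 = 36)
(u(13) - 188)*(137 + (-80/(-155) + T/109)) = (36 - 188)*(137 + (-80/(-155) - 165/109)) = -152*(137 + (-80*(-1/155) - 165*1/109)) = -152*(137 + (16/31 - 165/109)) = -152*(137 - 3371/3379) = -152*459552/3379 = -69851904/3379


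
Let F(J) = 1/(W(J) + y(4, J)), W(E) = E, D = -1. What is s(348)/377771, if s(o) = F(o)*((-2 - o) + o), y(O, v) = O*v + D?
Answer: -2/656943769 ≈ -3.0444e-9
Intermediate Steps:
y(O, v) = -1 + O*v (y(O, v) = O*v - 1 = -1 + O*v)
F(J) = 1/(-1 + 5*J) (F(J) = 1/(J + (-1 + 4*J)) = 1/(-1 + 5*J))
s(o) = -2/(-1 + 5*o) (s(o) = ((-2 - o) + o)/(-1 + 5*o) = -2/(-1 + 5*o))
s(348)/377771 = -2/(-1 + 5*348)/377771 = -2/(-1 + 1740)*(1/377771) = -2/1739*(1/377771) = -2*1/1739*(1/377771) = -2/1739*1/377771 = -2/656943769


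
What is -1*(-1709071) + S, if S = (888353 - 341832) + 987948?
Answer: 3243540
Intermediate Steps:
S = 1534469 (S = 546521 + 987948 = 1534469)
-1*(-1709071) + S = -1*(-1709071) + 1534469 = 1709071 + 1534469 = 3243540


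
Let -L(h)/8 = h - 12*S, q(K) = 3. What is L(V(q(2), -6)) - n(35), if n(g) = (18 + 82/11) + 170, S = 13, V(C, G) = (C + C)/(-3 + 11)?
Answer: 11512/11 ≈ 1046.5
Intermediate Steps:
V(C, G) = C/4 (V(C, G) = (2*C)/8 = (2*C)*(⅛) = C/4)
L(h) = 1248 - 8*h (L(h) = -8*(h - 12*13) = -8*(h - 156) = -8*(-156 + h) = 1248 - 8*h)
n(g) = 2150/11 (n(g) = (18 + 82*(1/11)) + 170 = (18 + 82/11) + 170 = 280/11 + 170 = 2150/11)
L(V(q(2), -6)) - n(35) = (1248 - 2*3) - 1*2150/11 = (1248 - 8*¾) - 2150/11 = (1248 - 6) - 2150/11 = 1242 - 2150/11 = 11512/11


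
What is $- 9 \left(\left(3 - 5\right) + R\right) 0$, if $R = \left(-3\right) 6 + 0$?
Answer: $0$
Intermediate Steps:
$R = -18$ ($R = -18 + 0 = -18$)
$- 9 \left(\left(3 - 5\right) + R\right) 0 = - 9 \left(\left(3 - 5\right) - 18\right) 0 = - 9 \left(-2 - 18\right) 0 = - 9 \left(\left(-20\right) 0\right) = \left(-9\right) 0 = 0$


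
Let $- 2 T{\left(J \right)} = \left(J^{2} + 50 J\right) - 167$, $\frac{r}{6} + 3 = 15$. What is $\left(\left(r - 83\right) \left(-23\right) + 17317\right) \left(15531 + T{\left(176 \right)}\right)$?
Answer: $-75085395$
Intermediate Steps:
$r = 72$ ($r = -18 + 6 \cdot 15 = -18 + 90 = 72$)
$T{\left(J \right)} = \frac{167}{2} - 25 J - \frac{J^{2}}{2}$ ($T{\left(J \right)} = - \frac{\left(J^{2} + 50 J\right) - 167}{2} = - \frac{-167 + J^{2} + 50 J}{2} = \frac{167}{2} - 25 J - \frac{J^{2}}{2}$)
$\left(\left(r - 83\right) \left(-23\right) + 17317\right) \left(15531 + T{\left(176 \right)}\right) = \left(\left(72 - 83\right) \left(-23\right) + 17317\right) \left(15531 - \left(\frac{8633}{2} + 15488\right)\right) = \left(\left(-11\right) \left(-23\right) + 17317\right) \left(15531 - \frac{39609}{2}\right) = \left(253 + 17317\right) \left(15531 - \frac{39609}{2}\right) = 17570 \left(15531 - \frac{39609}{2}\right) = 17570 \left(- \frac{8547}{2}\right) = -75085395$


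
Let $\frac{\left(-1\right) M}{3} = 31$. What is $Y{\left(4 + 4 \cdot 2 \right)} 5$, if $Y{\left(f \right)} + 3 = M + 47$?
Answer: $-245$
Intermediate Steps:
$M = -93$ ($M = \left(-3\right) 31 = -93$)
$Y{\left(f \right)} = -49$ ($Y{\left(f \right)} = -3 + \left(-93 + 47\right) = -3 - 46 = -49$)
$Y{\left(4 + 4 \cdot 2 \right)} 5 = \left(-49\right) 5 = -245$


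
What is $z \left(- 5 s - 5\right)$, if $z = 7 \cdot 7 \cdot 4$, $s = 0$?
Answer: $-980$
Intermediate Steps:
$z = 196$ ($z = 49 \cdot 4 = 196$)
$z \left(- 5 s - 5\right) = 196 \left(\left(-5\right) 0 - 5\right) = 196 \left(0 - 5\right) = 196 \left(-5\right) = -980$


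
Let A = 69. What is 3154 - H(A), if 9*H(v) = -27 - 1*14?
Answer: 28427/9 ≈ 3158.6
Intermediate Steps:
H(v) = -41/9 (H(v) = (-27 - 1*14)/9 = (-27 - 14)/9 = (1/9)*(-41) = -41/9)
3154 - H(A) = 3154 - 1*(-41/9) = 3154 + 41/9 = 28427/9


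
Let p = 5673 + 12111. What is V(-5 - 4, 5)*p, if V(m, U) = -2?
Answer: -35568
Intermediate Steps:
p = 17784
V(-5 - 4, 5)*p = -2*17784 = -35568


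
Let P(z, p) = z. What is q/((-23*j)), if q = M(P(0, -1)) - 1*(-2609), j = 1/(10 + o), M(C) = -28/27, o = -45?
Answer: 2464525/621 ≈ 3968.6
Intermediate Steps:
M(C) = -28/27 (M(C) = -28*1/27 = -28/27)
j = -1/35 (j = 1/(10 - 45) = 1/(-35) = -1/35 ≈ -0.028571)
q = 70415/27 (q = -28/27 - 1*(-2609) = -28/27 + 2609 = 70415/27 ≈ 2608.0)
q/((-23*j)) = 70415/(27*((-23*(-1/35)))) = 70415/(27*(23/35)) = (70415/27)*(35/23) = 2464525/621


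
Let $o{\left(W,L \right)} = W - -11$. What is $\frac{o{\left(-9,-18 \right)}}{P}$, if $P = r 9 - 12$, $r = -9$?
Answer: $- \frac{2}{93} \approx -0.021505$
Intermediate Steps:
$o{\left(W,L \right)} = 11 + W$ ($o{\left(W,L \right)} = W + 11 = 11 + W$)
$P = -93$ ($P = \left(-9\right) 9 - 12 = -81 - 12 = -93$)
$\frac{o{\left(-9,-18 \right)}}{P} = \frac{11 - 9}{-93} = 2 \left(- \frac{1}{93}\right) = - \frac{2}{93}$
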